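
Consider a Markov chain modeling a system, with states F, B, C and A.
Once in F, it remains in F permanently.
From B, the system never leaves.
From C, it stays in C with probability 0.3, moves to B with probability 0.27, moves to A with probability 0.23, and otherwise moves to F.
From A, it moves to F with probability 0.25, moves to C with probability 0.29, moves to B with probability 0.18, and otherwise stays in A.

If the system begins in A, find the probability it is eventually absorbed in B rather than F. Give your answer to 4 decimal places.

Let h(s) be the probability of absorption at B starting from transient state s. Then h(B) = 1 and h(F) = 0. By first-step analysis:
h(C) = 0.2·0 + 0.27·1 + 0.3·h(C) + 0.23·h(A)
h(A) = 0.25·0 + 0.18·1 + 0.29·h(C) + 0.28·h(A)
Solving: h(C) = 0.5392, h(A) = 0.4672.
Starting from A, the probability is 0.4672.

0.4672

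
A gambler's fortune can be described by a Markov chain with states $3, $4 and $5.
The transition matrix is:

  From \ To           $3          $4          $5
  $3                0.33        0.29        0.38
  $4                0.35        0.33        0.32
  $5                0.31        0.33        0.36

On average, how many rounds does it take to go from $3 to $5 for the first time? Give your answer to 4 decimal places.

Let t(s) be the expected number of rounds to first reach $5 from state s, with t($5) = 0. Conditioning on the first round:
t($3) = 1 + 0.33·t($3) + 0.29·t($4)
t($4) = 1 + 0.35·t($3) + 0.33·t($4)
Solving: t($3) = 2.7634, t($4) = 2.9361.
Expected rounds from $3 to $5: 2.7634.

2.7634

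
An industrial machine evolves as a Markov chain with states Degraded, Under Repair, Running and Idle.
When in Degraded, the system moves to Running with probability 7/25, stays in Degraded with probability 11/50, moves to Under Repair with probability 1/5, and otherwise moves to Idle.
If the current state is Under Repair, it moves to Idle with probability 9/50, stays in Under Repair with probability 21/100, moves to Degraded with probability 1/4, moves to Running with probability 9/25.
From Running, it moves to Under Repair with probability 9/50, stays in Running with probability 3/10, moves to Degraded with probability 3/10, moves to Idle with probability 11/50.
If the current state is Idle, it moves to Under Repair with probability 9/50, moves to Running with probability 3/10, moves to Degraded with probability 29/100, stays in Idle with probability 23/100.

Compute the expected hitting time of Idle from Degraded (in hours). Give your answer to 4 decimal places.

3.9627

Let t(s) be the expected number of hours to first reach Idle from state s, with t(Idle) = 0. Conditioning on the first hour:
t(Degraded) = 1 + 0.22·t(Degraded) + 0.2·t(Under Repair) + 0.28·t(Running)
t(Under Repair) = 1 + 0.25·t(Degraded) + 0.21·t(Under Repair) + 0.36·t(Running)
t(Running) = 1 + 0.3·t(Degraded) + 0.18·t(Under Repair) + 0.3·t(Running)
Solving: t(Degraded) = 3.9627, t(Under Repair) = 4.4683, t(Running) = 4.2759.
Expected hours from Degraded to Idle: 3.9627.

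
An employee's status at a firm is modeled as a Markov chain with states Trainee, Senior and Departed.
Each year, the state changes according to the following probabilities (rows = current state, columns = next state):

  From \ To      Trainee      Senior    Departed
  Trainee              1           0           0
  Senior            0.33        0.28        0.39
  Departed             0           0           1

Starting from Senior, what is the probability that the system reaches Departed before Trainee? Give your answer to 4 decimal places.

Let h(s) be the probability of absorption at Departed starting from transient state s. Then h(Departed) = 1 and h(Trainee) = 0. By first-step analysis:
h(Senior) = 0.33·0 + 0.28·h(Senior) + 0.39·1
Solving: h(Senior) = 0.5417.
Starting from Senior, the probability is 0.5417.

0.5417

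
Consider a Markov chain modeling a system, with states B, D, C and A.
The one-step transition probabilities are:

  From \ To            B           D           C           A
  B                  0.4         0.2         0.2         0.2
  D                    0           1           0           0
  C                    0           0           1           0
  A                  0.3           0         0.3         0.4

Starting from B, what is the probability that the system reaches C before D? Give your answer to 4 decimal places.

0.6000

Let h(s) be the probability of absorption at C starting from transient state s. Then h(C) = 1 and h(D) = 0. By first-step analysis:
h(B) = 0.4·h(B) + 0.2·0 + 0.2·1 + 0.2·h(A)
h(A) = 0.3·h(B) + 0.3·1 + 0.4·h(A)
Solving: h(B) = 0.6000, h(A) = 0.8000.
Starting from B, the probability is 0.6000.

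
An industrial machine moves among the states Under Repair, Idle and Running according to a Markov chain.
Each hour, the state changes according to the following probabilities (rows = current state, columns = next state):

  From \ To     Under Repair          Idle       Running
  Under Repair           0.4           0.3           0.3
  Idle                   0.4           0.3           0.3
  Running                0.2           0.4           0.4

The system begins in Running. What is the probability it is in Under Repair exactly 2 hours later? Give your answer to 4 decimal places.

0.3200

Sum over the intermediate state after 1 hour:
P = P(Running→Under Repair)·P(Under Repair→Under Repair) + P(Running→Idle)·P(Idle→Under Repair) + P(Running→Running)·P(Running→Under Repair)
  = 0.2×0.4 + 0.4×0.4 + 0.4×0.2
  = 0.0800 + 0.1600 + 0.0800 = 0.3200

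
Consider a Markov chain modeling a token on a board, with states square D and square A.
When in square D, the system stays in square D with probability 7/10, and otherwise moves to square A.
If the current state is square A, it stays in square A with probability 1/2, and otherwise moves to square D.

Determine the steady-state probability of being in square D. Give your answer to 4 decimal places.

Let the stationary distribution be π with π = πP and π_1 + π_2 = 1.
π_1 = 0.7·π_1 + 0.5·π_2
Solving with the normalization constraint gives π = (0.6250, 0.3750).
So the stationary probability of square D is 0.6250.

0.6250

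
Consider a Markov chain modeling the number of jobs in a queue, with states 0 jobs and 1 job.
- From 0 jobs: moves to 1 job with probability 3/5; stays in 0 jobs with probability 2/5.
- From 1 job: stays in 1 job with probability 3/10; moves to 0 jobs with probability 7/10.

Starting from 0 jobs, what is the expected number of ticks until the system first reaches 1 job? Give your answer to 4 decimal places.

1.6667

Let t(s) be the expected number of ticks to first reach 1 job from state s, with t(1 job) = 0. Conditioning on the first tick:
t(0 jobs) = 1 + 0.4·t(0 jobs)
Solving: t(0 jobs) = 1.6667.
Expected ticks from 0 jobs to 1 job: 1.6667.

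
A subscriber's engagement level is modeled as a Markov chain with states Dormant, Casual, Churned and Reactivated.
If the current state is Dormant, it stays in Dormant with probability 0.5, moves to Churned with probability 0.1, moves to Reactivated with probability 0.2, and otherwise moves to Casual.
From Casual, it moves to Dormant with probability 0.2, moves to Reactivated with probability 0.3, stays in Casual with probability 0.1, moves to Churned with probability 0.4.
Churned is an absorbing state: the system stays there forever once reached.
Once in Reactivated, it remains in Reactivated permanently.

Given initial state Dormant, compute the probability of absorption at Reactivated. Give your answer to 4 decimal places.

0.5854

Let h(s) be the probability of absorption at Reactivated starting from transient state s. Then h(Reactivated) = 1 and h(Churned) = 0. By first-step analysis:
h(Dormant) = 0.5·h(Dormant) + 0.2·h(Casual) + 0.1·0 + 0.2·1
h(Casual) = 0.2·h(Dormant) + 0.1·h(Casual) + 0.4·0 + 0.3·1
Solving: h(Dormant) = 0.5854, h(Casual) = 0.4634.
Starting from Dormant, the probability is 0.5854.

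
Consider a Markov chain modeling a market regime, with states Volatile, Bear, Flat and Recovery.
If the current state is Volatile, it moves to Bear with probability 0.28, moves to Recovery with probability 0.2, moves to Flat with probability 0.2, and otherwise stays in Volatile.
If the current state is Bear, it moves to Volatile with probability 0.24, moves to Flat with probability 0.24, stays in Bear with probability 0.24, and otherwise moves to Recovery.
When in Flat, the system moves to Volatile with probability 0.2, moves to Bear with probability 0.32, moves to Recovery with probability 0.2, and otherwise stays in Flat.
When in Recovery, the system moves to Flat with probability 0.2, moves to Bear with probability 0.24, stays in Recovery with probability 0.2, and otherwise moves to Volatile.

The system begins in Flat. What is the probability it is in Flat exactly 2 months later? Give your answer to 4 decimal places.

Propagate the distribution vector 2 months from Flat.
After 0 months: (0.0000, 0.0000, 1.0000, 0.0000)
After 1 month: (0.2000, 0.3200, 0.2800, 0.2000)
After 2 months: (0.2688, 0.2704, 0.2352, 0.2256)
P(in Flat after 2 months) = 0.2352

0.2352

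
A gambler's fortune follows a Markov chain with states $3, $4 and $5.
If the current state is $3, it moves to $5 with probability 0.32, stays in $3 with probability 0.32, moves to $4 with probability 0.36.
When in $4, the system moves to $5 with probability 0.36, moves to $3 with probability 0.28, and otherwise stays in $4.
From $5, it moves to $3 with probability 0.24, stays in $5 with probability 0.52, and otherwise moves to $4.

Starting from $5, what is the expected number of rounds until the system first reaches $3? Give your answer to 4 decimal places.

3.9855

Let t(s) be the expected number of rounds to first reach $3 from state s, with t($3) = 0. Conditioning on the first round:
t($4) = 1 + 0.36·t($4) + 0.36·t($5)
t($5) = 1 + 0.24·t($4) + 0.52·t($5)
Solving: t($4) = 3.8043, t($5) = 3.9855.
Expected rounds from $5 to $3: 3.9855.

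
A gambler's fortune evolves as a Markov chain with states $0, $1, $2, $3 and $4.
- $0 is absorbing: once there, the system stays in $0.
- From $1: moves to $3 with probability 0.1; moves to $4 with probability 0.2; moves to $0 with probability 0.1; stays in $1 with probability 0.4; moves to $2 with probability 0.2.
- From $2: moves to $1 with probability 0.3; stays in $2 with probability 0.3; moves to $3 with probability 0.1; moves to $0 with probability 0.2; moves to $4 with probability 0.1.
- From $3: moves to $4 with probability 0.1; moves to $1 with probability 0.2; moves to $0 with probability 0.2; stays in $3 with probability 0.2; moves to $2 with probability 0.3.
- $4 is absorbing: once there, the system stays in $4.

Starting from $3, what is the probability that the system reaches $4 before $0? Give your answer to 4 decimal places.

Let h(s) be the probability of absorption at $4 starting from transient state s. Then h($4) = 1 and h($0) = 0. By first-step analysis:
h($1) = 0.1·0 + 0.4·h($1) + 0.2·h($2) + 0.1·h($3) + 0.2·1
h($2) = 0.2·0 + 0.3·h($1) + 0.3·h($2) + 0.1·h($3) + 0.1·1
h($3) = 0.2·0 + 0.2·h($1) + 0.3·h($2) + 0.2·h($3) + 0.1·1
Solving: h($1) = 0.5514, h($2) = 0.4403, h($3) = 0.4280.
Starting from $3, the probability is 0.4280.

0.4280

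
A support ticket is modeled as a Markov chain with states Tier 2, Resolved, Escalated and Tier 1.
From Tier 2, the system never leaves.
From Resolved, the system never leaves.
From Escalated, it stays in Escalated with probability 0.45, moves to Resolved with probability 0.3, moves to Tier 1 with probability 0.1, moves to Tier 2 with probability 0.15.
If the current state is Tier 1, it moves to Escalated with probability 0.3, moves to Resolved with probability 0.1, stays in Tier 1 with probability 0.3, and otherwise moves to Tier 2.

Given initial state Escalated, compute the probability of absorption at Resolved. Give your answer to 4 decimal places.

Let h(s) be the probability of absorption at Resolved starting from transient state s. Then h(Resolved) = 1 and h(Tier 2) = 0. By first-step analysis:
h(Escalated) = 0.15·0 + 0.3·1 + 0.45·h(Escalated) + 0.1·h(Tier 1)
h(Tier 1) = 0.3·0 + 0.1·1 + 0.3·h(Escalated) + 0.3·h(Tier 1)
Solving: h(Escalated) = 0.6197, h(Tier 1) = 0.4085.
Starting from Escalated, the probability is 0.6197.

0.6197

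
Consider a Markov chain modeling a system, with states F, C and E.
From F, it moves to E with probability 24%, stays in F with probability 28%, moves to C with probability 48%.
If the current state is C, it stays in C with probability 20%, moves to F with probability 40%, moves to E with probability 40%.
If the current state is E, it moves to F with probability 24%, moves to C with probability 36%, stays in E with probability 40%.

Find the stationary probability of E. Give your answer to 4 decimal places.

Let the stationary distribution be π with π = πP and π_1 + π_2 + π_3 = 1.
π_1 = 0.28·π_1 + 0.4·π_2 + 0.24·π_3
π_2 = 0.48·π_1 + 0.2·π_2 + 0.36·π_3
Solving with the normalization constraint gives π = (0.3070, 0.3421, 0.3509).
So the stationary probability of E is 0.3509.

0.3509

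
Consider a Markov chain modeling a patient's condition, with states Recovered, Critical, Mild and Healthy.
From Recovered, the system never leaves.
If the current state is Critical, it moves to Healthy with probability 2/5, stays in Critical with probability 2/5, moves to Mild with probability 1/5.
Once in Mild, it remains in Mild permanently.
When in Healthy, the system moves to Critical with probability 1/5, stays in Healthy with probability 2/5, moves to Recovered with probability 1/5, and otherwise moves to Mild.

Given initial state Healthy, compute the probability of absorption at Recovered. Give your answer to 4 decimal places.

Let h(s) be the probability of absorption at Recovered starting from transient state s. Then h(Recovered) = 1 and h(Mild) = 0. By first-step analysis:
h(Critical) = 0.4·h(Critical) + 0.2·0 + 0.4·h(Healthy)
h(Healthy) = 0.2·1 + 0.2·h(Critical) + 0.2·0 + 0.4·h(Healthy)
Solving: h(Critical) = 0.2857, h(Healthy) = 0.4286.
Starting from Healthy, the probability is 0.4286.

0.4286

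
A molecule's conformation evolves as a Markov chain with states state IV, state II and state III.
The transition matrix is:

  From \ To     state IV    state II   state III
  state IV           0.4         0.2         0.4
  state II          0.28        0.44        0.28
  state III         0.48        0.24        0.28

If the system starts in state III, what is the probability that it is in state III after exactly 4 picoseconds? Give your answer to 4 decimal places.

0.3274

Propagate the distribution vector 4 picoseconds from state III.
After 0 picoseconds: (0.0000, 0.0000, 1.0000)
After 1 picosecond: (0.4800, 0.2400, 0.2800)
After 2 picoseconds: (0.3936, 0.2688, 0.3376)
After 3 picoseconds: (0.3948, 0.2780, 0.3272)
After 4 picoseconds: (0.3928, 0.2798, 0.3274)
P(in state III after 4 picoseconds) = 0.3274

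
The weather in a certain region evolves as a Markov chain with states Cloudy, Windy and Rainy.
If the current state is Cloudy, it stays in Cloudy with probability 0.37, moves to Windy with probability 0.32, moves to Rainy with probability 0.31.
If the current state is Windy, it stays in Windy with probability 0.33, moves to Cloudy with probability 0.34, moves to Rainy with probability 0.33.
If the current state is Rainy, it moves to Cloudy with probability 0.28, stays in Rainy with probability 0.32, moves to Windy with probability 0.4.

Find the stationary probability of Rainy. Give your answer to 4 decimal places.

0.3202

Let the stationary distribution be π with π = πP and π_1 + π_2 + π_3 = 1.
π_1 = 0.37·π_1 + 0.34·π_2 + 0.28·π_3
π_2 = 0.32·π_1 + 0.33·π_2 + 0.4·π_3
Solving with the normalization constraint gives π = (0.3307, 0.3491, 0.3202).
So the stationary probability of Rainy is 0.3202.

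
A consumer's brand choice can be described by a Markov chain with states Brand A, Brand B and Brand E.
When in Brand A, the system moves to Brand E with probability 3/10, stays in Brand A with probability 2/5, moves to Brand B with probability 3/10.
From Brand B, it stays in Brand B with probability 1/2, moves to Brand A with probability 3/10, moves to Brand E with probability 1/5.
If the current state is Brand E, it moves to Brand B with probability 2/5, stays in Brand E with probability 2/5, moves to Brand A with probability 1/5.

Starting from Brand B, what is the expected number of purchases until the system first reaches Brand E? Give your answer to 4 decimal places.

4.2857

Let t(s) be the expected number of purchases to first reach Brand E from state s, with t(Brand E) = 0. Conditioning on the first purchase:
t(Brand A) = 1 + 0.4·t(Brand A) + 0.3·t(Brand B)
t(Brand B) = 1 + 0.3·t(Brand A) + 0.5·t(Brand B)
Solving: t(Brand A) = 3.8095, t(Brand B) = 4.2857.
Expected purchases from Brand B to Brand E: 4.2857.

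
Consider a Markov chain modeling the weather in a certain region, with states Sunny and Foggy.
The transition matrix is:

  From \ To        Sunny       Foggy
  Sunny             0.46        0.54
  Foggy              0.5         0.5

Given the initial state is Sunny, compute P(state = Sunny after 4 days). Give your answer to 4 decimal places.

Propagate the distribution vector 4 days from Sunny.
After 0 days: (1.0000, 0.0000)
After 1 day: (0.4600, 0.5400)
After 2 days: (0.4816, 0.5184)
After 3 days: (0.4807, 0.5193)
After 4 days: (0.4808, 0.5192)
P(in Sunny after 4 days) = 0.4808

0.4808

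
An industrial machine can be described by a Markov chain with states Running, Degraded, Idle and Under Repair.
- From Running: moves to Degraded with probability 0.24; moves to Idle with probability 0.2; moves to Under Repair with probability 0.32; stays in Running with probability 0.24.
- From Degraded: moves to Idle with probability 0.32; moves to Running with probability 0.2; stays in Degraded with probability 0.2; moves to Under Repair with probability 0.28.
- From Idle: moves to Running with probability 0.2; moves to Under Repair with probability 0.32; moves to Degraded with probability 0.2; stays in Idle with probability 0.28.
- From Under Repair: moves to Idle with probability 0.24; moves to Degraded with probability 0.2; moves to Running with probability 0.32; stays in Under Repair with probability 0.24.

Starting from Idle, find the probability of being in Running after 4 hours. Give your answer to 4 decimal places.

Propagate the distribution vector 4 hours from Idle.
After 0 hours: (0.0000, 0.0000, 1.0000, 0.0000)
After 1 hour: (0.2000, 0.2000, 0.2800, 0.3200)
After 2 hours: (0.2464, 0.2080, 0.2592, 0.2864)
After 3 hours: (0.2442, 0.2099, 0.2572, 0.2888)
After 4 hours: (0.2444, 0.2098, 0.2573, 0.2885)
P(in Running after 4 hours) = 0.2444

0.2444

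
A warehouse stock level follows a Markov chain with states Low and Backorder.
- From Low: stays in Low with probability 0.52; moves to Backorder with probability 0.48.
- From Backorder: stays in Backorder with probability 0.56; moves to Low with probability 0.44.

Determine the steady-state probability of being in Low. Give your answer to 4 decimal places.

Let the stationary distribution be π with π = πP and π_1 + π_2 = 1.
π_1 = 0.52·π_1 + 0.44·π_2
Solving with the normalization constraint gives π = (0.4783, 0.5217).
So the stationary probability of Low is 0.4783.

0.4783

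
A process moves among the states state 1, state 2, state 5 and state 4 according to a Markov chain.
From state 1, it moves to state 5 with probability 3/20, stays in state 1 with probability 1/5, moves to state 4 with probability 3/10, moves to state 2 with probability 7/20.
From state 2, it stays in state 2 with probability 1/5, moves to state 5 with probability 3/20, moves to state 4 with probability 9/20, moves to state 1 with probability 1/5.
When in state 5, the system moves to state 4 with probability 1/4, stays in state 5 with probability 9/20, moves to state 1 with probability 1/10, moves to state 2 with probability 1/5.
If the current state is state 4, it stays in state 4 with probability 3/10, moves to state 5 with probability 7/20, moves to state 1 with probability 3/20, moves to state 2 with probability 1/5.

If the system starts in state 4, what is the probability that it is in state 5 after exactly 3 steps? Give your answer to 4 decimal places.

0.3070

Propagate the distribution vector 3 steps from state 4.
After 0 steps: (0.0000, 0.0000, 0.0000, 1.0000)
After 1 step: (0.1500, 0.2000, 0.3500, 0.3000)
After 2 steps: (0.1500, 0.2225, 0.3150, 0.3125)
After 3 steps: (0.1529, 0.2225, 0.3070, 0.3176)
P(in state 5 after 3 steps) = 0.3070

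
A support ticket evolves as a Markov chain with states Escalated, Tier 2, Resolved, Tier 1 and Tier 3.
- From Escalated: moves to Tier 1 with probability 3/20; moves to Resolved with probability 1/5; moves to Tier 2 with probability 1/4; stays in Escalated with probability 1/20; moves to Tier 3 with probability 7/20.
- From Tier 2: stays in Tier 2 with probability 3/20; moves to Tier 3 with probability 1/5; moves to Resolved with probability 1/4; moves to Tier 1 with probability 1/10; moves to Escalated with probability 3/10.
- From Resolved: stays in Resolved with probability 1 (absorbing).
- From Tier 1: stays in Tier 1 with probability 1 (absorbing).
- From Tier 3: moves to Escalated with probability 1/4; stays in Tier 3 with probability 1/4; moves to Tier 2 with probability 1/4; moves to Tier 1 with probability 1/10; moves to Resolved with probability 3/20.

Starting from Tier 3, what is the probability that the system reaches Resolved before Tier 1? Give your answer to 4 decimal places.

Let h(s) be the probability of absorption at Resolved starting from transient state s. Then h(Resolved) = 1 and h(Tier 1) = 0. By first-step analysis:
h(Escalated) = 0.05·h(Escalated) + 0.25·h(Tier 2) + 0.2·1 + 0.15·0 + 0.35·h(Tier 3)
h(Tier 2) = 0.3·h(Escalated) + 0.15·h(Tier 2) + 0.25·1 + 0.1·0 + 0.2·h(Tier 3)
h(Tier 3) = 0.25·h(Escalated) + 0.25·h(Tier 2) + 0.15·1 + 0.1·0 + 0.25·h(Tier 3)
Solving: h(Escalated) = 0.6132, h(Tier 2) = 0.6572, h(Tier 3) = 0.6235.
Starting from Tier 3, the probability is 0.6235.

0.6235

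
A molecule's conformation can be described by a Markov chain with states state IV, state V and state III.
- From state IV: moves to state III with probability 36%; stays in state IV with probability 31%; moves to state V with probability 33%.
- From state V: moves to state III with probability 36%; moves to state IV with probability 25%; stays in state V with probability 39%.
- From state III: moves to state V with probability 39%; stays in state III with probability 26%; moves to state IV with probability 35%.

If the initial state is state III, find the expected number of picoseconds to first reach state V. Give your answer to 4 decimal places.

2.7041

Let t(s) be the expected number of picoseconds to first reach state V from state s, with t(state V) = 0. Conditioning on the first picosecond:
t(state IV) = 1 + 0.31·t(state IV) + 0.36·t(state III)
t(state III) = 1 + 0.35·t(state IV) + 0.26·t(state III)
Solving: t(state IV) = 2.8601, t(state III) = 2.7041.
Expected picoseconds from state III to state V: 2.7041.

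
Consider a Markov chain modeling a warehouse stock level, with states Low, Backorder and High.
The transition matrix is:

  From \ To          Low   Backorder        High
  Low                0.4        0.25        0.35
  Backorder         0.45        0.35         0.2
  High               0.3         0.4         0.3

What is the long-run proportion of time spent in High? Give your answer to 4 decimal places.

Let the stationary distribution be π with π = πP and π_1 + π_2 + π_3 = 1.
π_1 = 0.4·π_1 + 0.45·π_2 + 0.3·π_3
π_2 = 0.25·π_1 + 0.35·π_2 + 0.4·π_3
Solving with the normalization constraint gives π = (0.3876, 0.3256, 0.2868).
So the stationary probability of High is 0.2868.

0.2868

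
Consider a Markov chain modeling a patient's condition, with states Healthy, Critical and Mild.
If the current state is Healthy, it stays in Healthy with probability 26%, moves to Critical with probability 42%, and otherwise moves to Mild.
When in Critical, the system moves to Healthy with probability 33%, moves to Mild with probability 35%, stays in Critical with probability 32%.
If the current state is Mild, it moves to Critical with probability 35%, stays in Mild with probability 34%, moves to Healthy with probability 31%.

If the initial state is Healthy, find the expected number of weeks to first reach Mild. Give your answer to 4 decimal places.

3.0170

Let t(s) be the expected number of weeks to first reach Mild from state s, with t(Mild) = 0. Conditioning on the first week:
t(Healthy) = 1 + 0.26·t(Healthy) + 0.42·t(Critical)
t(Critical) = 1 + 0.33·t(Healthy) + 0.32·t(Critical)
Solving: t(Healthy) = 3.0170, t(Critical) = 2.9347.
Expected weeks from Healthy to Mild: 3.0170.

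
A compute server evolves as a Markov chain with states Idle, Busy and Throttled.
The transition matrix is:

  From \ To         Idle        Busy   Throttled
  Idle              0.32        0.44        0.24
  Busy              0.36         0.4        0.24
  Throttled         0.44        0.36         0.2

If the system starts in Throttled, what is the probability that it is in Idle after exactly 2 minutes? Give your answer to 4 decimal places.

0.3584

Sum over the intermediate state after 1 minute:
P = P(Throttled→Idle)·P(Idle→Idle) + P(Throttled→Busy)·P(Busy→Idle) + P(Throttled→Throttled)·P(Throttled→Idle)
  = 0.44×0.32 + 0.36×0.36 + 0.2×0.44
  = 0.1408 + 0.1296 + 0.0880 = 0.3584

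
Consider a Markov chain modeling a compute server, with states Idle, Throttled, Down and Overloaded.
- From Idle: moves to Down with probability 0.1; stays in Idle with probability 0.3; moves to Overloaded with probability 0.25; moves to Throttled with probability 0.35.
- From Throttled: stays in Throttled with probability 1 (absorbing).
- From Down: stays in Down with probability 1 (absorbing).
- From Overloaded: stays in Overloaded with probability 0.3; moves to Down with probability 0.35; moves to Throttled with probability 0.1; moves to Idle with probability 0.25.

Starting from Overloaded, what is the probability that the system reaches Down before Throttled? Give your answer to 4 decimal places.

0.6316

Let h(s) be the probability of absorption at Down starting from transient state s. Then h(Down) = 1 and h(Throttled) = 0. By first-step analysis:
h(Idle) = 0.3·h(Idle) + 0.35·0 + 0.1·1 + 0.25·h(Overloaded)
h(Overloaded) = 0.25·h(Idle) + 0.1·0 + 0.35·1 + 0.3·h(Overloaded)
Solving: h(Idle) = 0.3684, h(Overloaded) = 0.6316.
Starting from Overloaded, the probability is 0.6316.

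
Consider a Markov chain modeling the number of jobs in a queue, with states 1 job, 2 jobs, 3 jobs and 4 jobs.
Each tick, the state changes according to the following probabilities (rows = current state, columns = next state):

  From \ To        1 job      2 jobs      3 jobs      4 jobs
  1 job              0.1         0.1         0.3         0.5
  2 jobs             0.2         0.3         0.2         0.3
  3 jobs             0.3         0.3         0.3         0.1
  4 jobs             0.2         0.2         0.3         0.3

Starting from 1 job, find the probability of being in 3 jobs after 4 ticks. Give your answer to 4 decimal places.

Propagate the distribution vector 4 ticks from 1 job.
After 0 ticks: (1.0000, 0.0000, 0.0000, 0.0000)
After 1 tick: (0.1000, 0.1000, 0.3000, 0.5000)
After 2 ticks: (0.2200, 0.2300, 0.2900, 0.2600)
After 3 ticks: (0.2070, 0.2300, 0.2770, 0.2860)
After 4 ticks: (0.2070, 0.2300, 0.2770, 0.2860)
P(in 3 jobs after 4 ticks) = 0.2770

0.2770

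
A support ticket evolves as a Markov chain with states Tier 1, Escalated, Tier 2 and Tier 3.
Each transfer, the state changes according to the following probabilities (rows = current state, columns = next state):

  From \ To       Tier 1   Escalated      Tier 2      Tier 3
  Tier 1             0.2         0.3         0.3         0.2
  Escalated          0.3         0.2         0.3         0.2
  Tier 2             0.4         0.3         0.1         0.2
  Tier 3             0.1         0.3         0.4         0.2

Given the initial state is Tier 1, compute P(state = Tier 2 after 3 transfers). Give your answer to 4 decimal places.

Propagate the distribution vector 3 transfers from Tier 1.
After 0 transfers: (1.0000, 0.0000, 0.0000, 0.0000)
After 1 transfer: (0.2000, 0.3000, 0.3000, 0.2000)
After 2 transfers: (0.2700, 0.2700, 0.2600, 0.2000)
After 3 transfers: (0.2590, 0.2730, 0.2680, 0.2000)
P(in Tier 2 after 3 transfers) = 0.2680

0.2680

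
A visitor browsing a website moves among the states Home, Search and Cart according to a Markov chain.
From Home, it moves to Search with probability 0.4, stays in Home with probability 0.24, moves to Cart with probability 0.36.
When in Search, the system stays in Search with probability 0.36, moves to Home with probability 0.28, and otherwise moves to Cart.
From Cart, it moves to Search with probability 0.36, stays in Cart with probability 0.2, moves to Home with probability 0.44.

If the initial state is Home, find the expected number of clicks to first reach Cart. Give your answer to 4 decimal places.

Let t(s) be the expected number of clicks to first reach Cart from state s, with t(Cart) = 0. Conditioning on the first click:
t(Home) = 1 + 0.24·t(Home) + 0.4·t(Search)
t(Search) = 1 + 0.28·t(Home) + 0.36·t(Search)
Solving: t(Home) = 2.7778, t(Search) = 2.7778.
Expected clicks from Home to Cart: 2.7778.

2.7778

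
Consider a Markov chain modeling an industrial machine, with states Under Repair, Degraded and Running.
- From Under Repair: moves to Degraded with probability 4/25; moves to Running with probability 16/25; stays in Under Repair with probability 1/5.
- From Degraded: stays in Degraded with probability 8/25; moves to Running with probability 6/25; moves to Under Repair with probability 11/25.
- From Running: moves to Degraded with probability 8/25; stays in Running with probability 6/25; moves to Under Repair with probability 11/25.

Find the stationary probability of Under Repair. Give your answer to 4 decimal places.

Let the stationary distribution be π with π = πP and π_1 + π_2 + π_3 = 1.
π_1 = 0.2·π_1 + 0.44·π_2 + 0.44·π_3
π_2 = 0.16·π_1 + 0.32·π_2 + 0.32·π_3
Solving with the normalization constraint gives π = (0.3548, 0.2632, 0.3819).
So the stationary probability of Under Repair is 0.3548.

0.3548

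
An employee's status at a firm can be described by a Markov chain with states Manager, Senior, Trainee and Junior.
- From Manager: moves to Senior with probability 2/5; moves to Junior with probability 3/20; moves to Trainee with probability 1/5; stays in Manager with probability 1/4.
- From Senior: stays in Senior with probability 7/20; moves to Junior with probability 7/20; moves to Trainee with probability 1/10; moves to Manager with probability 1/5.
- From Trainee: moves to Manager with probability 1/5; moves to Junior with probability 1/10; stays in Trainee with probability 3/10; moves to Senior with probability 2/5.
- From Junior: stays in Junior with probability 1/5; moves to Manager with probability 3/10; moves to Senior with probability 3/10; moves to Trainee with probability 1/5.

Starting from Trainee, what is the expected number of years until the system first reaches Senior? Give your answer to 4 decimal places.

2.5797

Let t(s) be the expected number of years to first reach Senior from state s, with t(Senior) = 0. Conditioning on the first year:
t(Manager) = 1 + 0.25·t(Manager) + 0.2·t(Trainee) + 0.15·t(Junior)
t(Trainee) = 1 + 0.2·t(Manager) + 0.3·t(Trainee) + 0.1·t(Junior)
t(Junior) = 1 + 0.3·t(Manager) + 0.2·t(Trainee) + 0.2·t(Junior)
Solving: t(Manager) = 2.5948, t(Trainee) = 2.5797, t(Junior) = 2.8680.
Expected years from Trainee to Senior: 2.5797.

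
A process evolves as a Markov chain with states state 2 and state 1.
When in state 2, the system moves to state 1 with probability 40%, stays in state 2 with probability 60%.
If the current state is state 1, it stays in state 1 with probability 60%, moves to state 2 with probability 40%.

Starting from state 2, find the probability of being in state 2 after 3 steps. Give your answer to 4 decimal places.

0.5040

Propagate the distribution vector 3 steps from state 2.
After 0 steps: (1.0000, 0.0000)
After 1 step: (0.6000, 0.4000)
After 2 steps: (0.5200, 0.4800)
After 3 steps: (0.5040, 0.4960)
P(in state 2 after 3 steps) = 0.5040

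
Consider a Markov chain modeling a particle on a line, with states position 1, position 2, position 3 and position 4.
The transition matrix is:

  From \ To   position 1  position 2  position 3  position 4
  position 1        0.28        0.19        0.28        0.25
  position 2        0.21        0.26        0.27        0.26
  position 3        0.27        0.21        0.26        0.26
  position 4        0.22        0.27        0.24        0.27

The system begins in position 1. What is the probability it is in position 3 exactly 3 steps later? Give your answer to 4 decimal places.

Propagate the distribution vector 3 steps from position 1.
After 0 steps: (1.0000, 0.0000, 0.0000, 0.0000)
After 1 step: (0.2800, 0.1900, 0.2800, 0.2500)
After 2 steps: (0.2489, 0.2289, 0.2625, 0.2597)
After 3 steps: (0.2458, 0.2320, 0.2621, 0.2601)
P(in position 3 after 3 steps) = 0.2621

0.2621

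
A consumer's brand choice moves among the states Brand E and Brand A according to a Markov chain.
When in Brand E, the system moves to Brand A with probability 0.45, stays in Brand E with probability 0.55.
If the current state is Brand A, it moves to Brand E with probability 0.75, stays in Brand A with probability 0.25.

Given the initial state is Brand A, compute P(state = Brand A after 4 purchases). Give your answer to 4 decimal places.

0.3760

Propagate the distribution vector 4 purchases from Brand A.
After 0 purchases: (0.0000, 1.0000)
After 1 purchase: (0.7500, 0.2500)
After 2 purchases: (0.6000, 0.4000)
After 3 purchases: (0.6300, 0.3700)
After 4 purchases: (0.6240, 0.3760)
P(in Brand A after 4 purchases) = 0.3760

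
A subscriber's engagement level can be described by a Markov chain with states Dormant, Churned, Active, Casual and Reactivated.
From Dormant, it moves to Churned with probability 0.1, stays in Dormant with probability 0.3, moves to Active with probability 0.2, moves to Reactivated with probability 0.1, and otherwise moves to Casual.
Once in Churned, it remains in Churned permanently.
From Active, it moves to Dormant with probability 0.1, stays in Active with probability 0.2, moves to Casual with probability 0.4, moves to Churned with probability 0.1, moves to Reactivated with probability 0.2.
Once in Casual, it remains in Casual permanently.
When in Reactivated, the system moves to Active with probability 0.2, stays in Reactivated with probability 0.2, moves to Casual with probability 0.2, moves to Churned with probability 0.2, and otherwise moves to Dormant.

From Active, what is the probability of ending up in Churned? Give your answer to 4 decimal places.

Let h(s) be the probability of absorption at Churned starting from transient state s. Then h(Churned) = 1 and h(Casual) = 0. By first-step analysis:
h(Dormant) = 0.3·h(Dormant) + 0.1·1 + 0.2·h(Active) + 0.3·0 + 0.1·h(Reactivated)
h(Active) = 0.1·h(Dormant) + 0.1·1 + 0.2·h(Active) + 0.4·0 + 0.2·h(Reactivated)
h(Reactivated) = 0.2·h(Dormant) + 0.2·1 + 0.2·h(Active) + 0.2·0 + 0.2·h(Reactivated)
Solving: h(Dormant) = 0.2698, h(Active) = 0.2540, h(Reactivated) = 0.3810.
Starting from Active, the probability is 0.2540.

0.2540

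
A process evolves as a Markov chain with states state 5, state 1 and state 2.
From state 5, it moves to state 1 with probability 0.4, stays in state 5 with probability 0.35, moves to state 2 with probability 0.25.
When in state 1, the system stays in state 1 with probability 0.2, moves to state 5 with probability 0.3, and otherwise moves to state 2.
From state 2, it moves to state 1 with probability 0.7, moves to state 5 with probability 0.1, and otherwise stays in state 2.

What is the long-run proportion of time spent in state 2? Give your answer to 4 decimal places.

Let the stationary distribution be π with π = πP and π_1 + π_2 + π_3 = 1.
π_1 = 0.35·π_1 + 0.3·π_2 + 0.1·π_3
π_2 = 0.4·π_1 + 0.2·π_2 + 0.7·π_3
Solving with the normalization constraint gives π = (0.2447, 0.4177, 0.3376).
So the stationary probability of state 2 is 0.3376.

0.3376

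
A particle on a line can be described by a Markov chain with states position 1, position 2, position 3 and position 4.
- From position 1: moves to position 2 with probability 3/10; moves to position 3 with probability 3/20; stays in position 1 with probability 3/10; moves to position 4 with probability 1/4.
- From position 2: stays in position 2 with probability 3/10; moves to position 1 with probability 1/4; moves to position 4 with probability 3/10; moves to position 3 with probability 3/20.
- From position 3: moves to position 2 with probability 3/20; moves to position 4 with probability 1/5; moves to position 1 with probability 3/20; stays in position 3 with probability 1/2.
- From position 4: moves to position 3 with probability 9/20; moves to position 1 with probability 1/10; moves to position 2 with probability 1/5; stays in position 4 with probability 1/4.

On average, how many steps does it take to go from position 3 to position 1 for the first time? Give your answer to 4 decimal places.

Let t(s) be the expected number of steps to first reach position 1 from state s, with t(position 1) = 0. Conditioning on the first step:
t(position 2) = 1 + 0.3·t(position 2) + 0.15·t(position 3) + 0.3·t(position 4)
t(position 3) = 1 + 0.15·t(position 2) + 0.5·t(position 3) + 0.2·t(position 4)
t(position 4) = 1 + 0.2·t(position 2) + 0.45·t(position 3) + 0.25·t(position 4)
Solving: t(position 2) = 5.6380, t(position 3) = 6.3501, t(position 4) = 6.6469.
Expected steps from position 3 to position 1: 6.3501.

6.3501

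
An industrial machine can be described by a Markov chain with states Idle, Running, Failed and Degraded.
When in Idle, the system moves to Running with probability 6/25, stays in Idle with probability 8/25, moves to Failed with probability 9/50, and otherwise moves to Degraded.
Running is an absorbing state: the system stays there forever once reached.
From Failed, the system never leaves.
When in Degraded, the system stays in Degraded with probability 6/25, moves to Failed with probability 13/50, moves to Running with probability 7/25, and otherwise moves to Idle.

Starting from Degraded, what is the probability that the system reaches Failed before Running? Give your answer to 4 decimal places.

0.4708

Let h(s) be the probability of absorption at Failed starting from transient state s. Then h(Failed) = 1 and h(Running) = 0. By first-step analysis:
h(Idle) = 0.32·h(Idle) + 0.24·0 + 0.18·1 + 0.26·h(Degraded)
h(Degraded) = 0.22·h(Idle) + 0.28·0 + 0.26·1 + 0.24·h(Degraded)
Solving: h(Idle) = 0.4447, h(Degraded) = 0.4708.
Starting from Degraded, the probability is 0.4708.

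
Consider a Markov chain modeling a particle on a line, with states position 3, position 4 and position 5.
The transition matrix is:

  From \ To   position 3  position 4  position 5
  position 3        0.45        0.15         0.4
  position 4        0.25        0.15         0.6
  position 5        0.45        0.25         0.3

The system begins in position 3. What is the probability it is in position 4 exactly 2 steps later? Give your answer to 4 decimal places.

Sum over the intermediate state after 1 step:
P = P(position 3→position 3)·P(position 3→position 4) + P(position 3→position 4)·P(position 4→position 4) + P(position 3→position 5)·P(position 5→position 4)
  = 0.45×0.15 + 0.15×0.15 + 0.4×0.25
  = 0.0675 + 0.0225 + 0.1000 = 0.1900

0.1900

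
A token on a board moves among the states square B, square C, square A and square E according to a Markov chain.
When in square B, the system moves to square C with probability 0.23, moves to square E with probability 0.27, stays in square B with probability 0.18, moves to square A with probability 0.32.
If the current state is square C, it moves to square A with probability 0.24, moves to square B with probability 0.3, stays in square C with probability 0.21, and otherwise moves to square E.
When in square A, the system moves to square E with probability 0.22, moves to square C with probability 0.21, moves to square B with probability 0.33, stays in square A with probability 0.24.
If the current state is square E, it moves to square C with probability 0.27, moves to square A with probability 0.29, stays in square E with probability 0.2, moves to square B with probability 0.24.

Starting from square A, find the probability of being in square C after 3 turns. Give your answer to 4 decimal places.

Propagate the distribution vector 3 turns from square A.
After 0 turns: (0.0000, 0.0000, 1.0000, 0.0000)
After 1 turn: (0.3300, 0.2100, 0.2400, 0.2200)
After 2 turns: (0.2544, 0.2298, 0.2774, 0.2384)
After 3 turns: (0.2635, 0.2294, 0.2723, 0.2348)
P(in square C after 3 turns) = 0.2294

0.2294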